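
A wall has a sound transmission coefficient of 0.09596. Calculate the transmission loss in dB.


Given values:
  tau = 0.09596
Formula: TL = 10 * log10(1 / tau)
Compute 1 / tau = 1 / 0.09596 = 10.421
Compute log10(10.421) = 1.017909
TL = 10 * 1.017909 = 10.18

10.18 dB


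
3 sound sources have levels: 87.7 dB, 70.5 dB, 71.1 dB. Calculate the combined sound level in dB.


Formula: L_total = 10 * log10( sum(10^(Li/10)) )
  Source 1: 10^(87.7/10) = 588843655.3556
  Source 2: 10^(70.5/10) = 11220184.543
  Source 3: 10^(71.1/10) = 12882495.5169
Sum of linear values = 612946335.4155
L_total = 10 * log10(612946335.4155) = 87.87

87.87 dB


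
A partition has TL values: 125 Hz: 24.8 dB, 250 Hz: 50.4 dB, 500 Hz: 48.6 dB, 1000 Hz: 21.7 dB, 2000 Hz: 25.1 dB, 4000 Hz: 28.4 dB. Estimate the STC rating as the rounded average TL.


Given TL values at each frequency:
  125 Hz: 24.8 dB
  250 Hz: 50.4 dB
  500 Hz: 48.6 dB
  1000 Hz: 21.7 dB
  2000 Hz: 25.1 dB
  4000 Hz: 28.4 dB
Formula: STC ~ round(average of TL values)
Sum = 24.8 + 50.4 + 48.6 + 21.7 + 25.1 + 28.4 = 199.0
Average = 199.0 / 6 = 33.17
Rounded: 33

33


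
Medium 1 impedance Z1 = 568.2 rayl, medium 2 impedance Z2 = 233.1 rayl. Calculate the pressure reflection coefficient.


Given values:
  Z1 = 568.2 rayl, Z2 = 233.1 rayl
Formula: R = (Z2 - Z1) / (Z2 + Z1)
Numerator: Z2 - Z1 = 233.1 - 568.2 = -335.1
Denominator: Z2 + Z1 = 233.1 + 568.2 = 801.3
R = -335.1 / 801.3 = -0.4182

-0.4182


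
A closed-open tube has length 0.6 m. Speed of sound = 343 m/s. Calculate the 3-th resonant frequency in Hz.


Given values:
  Tube type: closed-open, L = 0.6 m, c = 343 m/s, n = 3
Formula: f_n = (2n - 1) * c / (4 * L)
Compute 2n - 1 = 2*3 - 1 = 5
Compute 4 * L = 4 * 0.6 = 2.4
f = 5 * 343 / 2.4
f = 714.58

714.58 Hz


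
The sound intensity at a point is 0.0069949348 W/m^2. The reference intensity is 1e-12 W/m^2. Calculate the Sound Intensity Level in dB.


Given values:
  I = 0.0069949348 W/m^2
  I_ref = 1e-12 W/m^2
Formula: SIL = 10 * log10(I / I_ref)
Compute ratio: I / I_ref = 6994934800
Compute log10: log10(6994934800) = 9.844784
Multiply: SIL = 10 * 9.844784 = 98.45

98.45 dB


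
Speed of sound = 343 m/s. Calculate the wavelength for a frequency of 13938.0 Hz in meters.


Given values:
  c = 343 m/s, f = 13938.0 Hz
Formula: lambda = c / f
lambda = 343 / 13938.0
lambda = 0.0246

0.0246 m


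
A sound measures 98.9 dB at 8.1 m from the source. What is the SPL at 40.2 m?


Given values:
  SPL1 = 98.9 dB, r1 = 8.1 m, r2 = 40.2 m
Formula: SPL2 = SPL1 - 20 * log10(r2 / r1)
Compute ratio: r2 / r1 = 40.2 / 8.1 = 4.963
Compute log10: log10(4.963) = 0.695744
Compute drop: 20 * 0.695744 = 13.9149
SPL2 = 98.9 - 13.9149 = 84.99

84.99 dB


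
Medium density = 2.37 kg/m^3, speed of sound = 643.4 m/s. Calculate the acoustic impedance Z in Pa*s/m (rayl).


Given values:
  rho = 2.37 kg/m^3
  c = 643.4 m/s
Formula: Z = rho * c
Z = 2.37 * 643.4
Z = 1524.86

1524.86 rayl


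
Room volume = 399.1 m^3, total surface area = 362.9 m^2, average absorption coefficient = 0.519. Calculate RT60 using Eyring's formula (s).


Given values:
  V = 399.1 m^3, S = 362.9 m^2, alpha = 0.519
Formula: RT60 = 0.161 * V / (-S * ln(1 - alpha))
Compute ln(1 - 0.519) = ln(0.481) = -0.731888
Denominator: -362.9 * -0.731888 = 265.6022
Numerator: 0.161 * 399.1 = 64.2551
RT60 = 64.2551 / 265.6022 = 0.242

0.242 s


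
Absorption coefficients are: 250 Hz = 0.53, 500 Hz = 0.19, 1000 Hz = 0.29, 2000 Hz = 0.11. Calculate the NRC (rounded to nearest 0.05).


Given values:
  a_250 = 0.53, a_500 = 0.19
  a_1000 = 0.29, a_2000 = 0.11
Formula: NRC = (a250 + a500 + a1000 + a2000) / 4
Sum = 0.53 + 0.19 + 0.29 + 0.11 = 1.12
NRC = 1.12 / 4 = 0.28
Rounded to nearest 0.05: 0.3

0.3


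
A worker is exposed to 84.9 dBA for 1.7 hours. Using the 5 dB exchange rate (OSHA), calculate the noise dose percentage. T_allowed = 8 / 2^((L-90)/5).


Given values:
  L = 84.9 dBA, T = 1.7 hours
Formula: T_allowed = 8 / 2^((L - 90) / 5)
Compute exponent: (84.9 - 90) / 5 = -1.02
Compute 2^(-1.02) = 0.493116
T_allowed = 8 / 0.493116 = 16.223363 hours
Dose = (T / T_allowed) * 100
Dose = (1.7 / 16.223363) * 100 = 10.48

10.48 %


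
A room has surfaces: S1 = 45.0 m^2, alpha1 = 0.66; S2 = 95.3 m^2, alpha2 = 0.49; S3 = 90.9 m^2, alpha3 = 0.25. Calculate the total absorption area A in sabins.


Given surfaces:
  Surface 1: 45.0 * 0.66 = 29.7
  Surface 2: 95.3 * 0.49 = 46.697
  Surface 3: 90.9 * 0.25 = 22.725
Formula: A = sum(Si * alpha_i)
A = 29.7 + 46.697 + 22.725
A = 99.12

99.12 sabins


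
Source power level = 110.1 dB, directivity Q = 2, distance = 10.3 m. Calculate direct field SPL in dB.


Given values:
  Lw = 110.1 dB, Q = 2, r = 10.3 m
Formula: SPL = Lw + 10 * log10(Q / (4 * pi * r^2))
Compute 4 * pi * r^2 = 4 * pi * 10.3^2 = 1333.1663
Compute Q / denom = 2 / 1333.1663 = 0.00150019
Compute 10 * log10(0.00150019) = -28.2385
SPL = 110.1 + (-28.2385) = 81.86

81.86 dB


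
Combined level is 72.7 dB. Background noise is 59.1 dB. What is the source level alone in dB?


Given values:
  L_total = 72.7 dB, L_bg = 59.1 dB
Formula: L_source = 10 * log10(10^(L_total/10) - 10^(L_bg/10))
Convert to linear:
  10^(72.7/10) = 18620871.3666
  10^(59.1/10) = 812830.5162
Difference: 18620871.3666 - 812830.5162 = 17808040.8504
L_source = 10 * log10(17808040.8504) = 72.51

72.51 dB


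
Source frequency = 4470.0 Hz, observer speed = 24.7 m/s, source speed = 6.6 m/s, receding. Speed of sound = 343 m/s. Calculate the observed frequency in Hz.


Given values:
  f_s = 4470.0 Hz, v_o = 24.7 m/s, v_s = 6.6 m/s
  Direction: receding
Formula: f_o = f_s * (c - v_o) / (c + v_s)
Numerator: c - v_o = 343 - 24.7 = 318.3
Denominator: c + v_s = 343 + 6.6 = 349.6
f_o = 4470.0 * 318.3 / 349.6 = 4069.8

4069.8 Hz


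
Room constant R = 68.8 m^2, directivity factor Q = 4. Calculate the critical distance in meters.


Given values:
  R = 68.8 m^2, Q = 4
Formula: d_c = 0.141 * sqrt(Q * R)
Compute Q * R = 4 * 68.8 = 275.2
Compute sqrt(275.2) = 16.5892
d_c = 0.141 * 16.5892 = 2.339

2.339 m


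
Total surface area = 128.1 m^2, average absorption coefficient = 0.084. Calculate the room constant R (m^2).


Given values:
  S = 128.1 m^2, alpha = 0.084
Formula: R = S * alpha / (1 - alpha)
Numerator: 128.1 * 0.084 = 10.7604
Denominator: 1 - 0.084 = 0.916
R = 10.7604 / 0.916 = 11.75

11.75 m^2


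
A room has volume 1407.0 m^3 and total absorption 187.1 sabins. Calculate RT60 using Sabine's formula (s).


Given values:
  V = 1407.0 m^3
  A = 187.1 sabins
Formula: RT60 = 0.161 * V / A
Numerator: 0.161 * 1407.0 = 226.527
RT60 = 226.527 / 187.1 = 1.211

1.211 s


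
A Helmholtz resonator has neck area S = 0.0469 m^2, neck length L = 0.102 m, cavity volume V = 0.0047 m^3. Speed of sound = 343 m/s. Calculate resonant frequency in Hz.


Given values:
  S = 0.0469 m^2, L = 0.102 m, V = 0.0047 m^3, c = 343 m/s
Formula: f = (c / (2*pi)) * sqrt(S / (V * L))
Compute V * L = 0.0047 * 0.102 = 0.0004794
Compute S / (V * L) = 0.0469 / 0.0004794 = 97.8306
Compute sqrt(97.8306) = 9.890935
Compute c / (2*pi) = 343 / 6.283185 = 54.590148
f = 54.590148 * 9.890935 = 539.95

539.95 Hz


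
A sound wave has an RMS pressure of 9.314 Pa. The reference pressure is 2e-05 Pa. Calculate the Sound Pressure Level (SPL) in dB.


Given values:
  p = 9.314 Pa
  p_ref = 2e-05 Pa
Formula: SPL = 20 * log10(p / p_ref)
Compute ratio: p / p_ref = 9.314 / 2e-05 = 465700
Compute log10: log10(465700) = 5.668106
Multiply: SPL = 20 * 5.668106 = 113.36

113.36 dB


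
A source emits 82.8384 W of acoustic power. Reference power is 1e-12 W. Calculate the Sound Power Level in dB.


Given values:
  W = 82.8384 W
  W_ref = 1e-12 W
Formula: SWL = 10 * log10(W / W_ref)
Compute ratio: W / W_ref = 82838400000000
Compute log10: log10(82838400000000) = 13.918232
Multiply: SWL = 10 * 13.918232 = 139.18

139.18 dB


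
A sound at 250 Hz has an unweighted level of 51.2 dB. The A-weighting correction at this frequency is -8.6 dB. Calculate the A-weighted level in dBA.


Given values:
  SPL = 51.2 dB
  A-weighting at 250 Hz = -8.6 dB
Formula: L_A = SPL + A_weight
L_A = 51.2 + (-8.6)
L_A = 42.6

42.6 dBA


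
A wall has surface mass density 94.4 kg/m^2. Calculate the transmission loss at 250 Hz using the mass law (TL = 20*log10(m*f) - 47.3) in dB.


Given values:
  m = 94.4 kg/m^2, f = 250 Hz
Formula: TL = 20 * log10(m * f) - 47.3
Compute m * f = 94.4 * 250 = 23600.0
Compute log10(23600.0) = 4.372912
Compute 20 * 4.372912 = 87.4582
TL = 87.4582 - 47.3 = 40.16

40.16 dB


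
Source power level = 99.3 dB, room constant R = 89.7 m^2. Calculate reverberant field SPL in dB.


Given values:
  Lw = 99.3 dB, R = 89.7 m^2
Formula: SPL = Lw + 10 * log10(4 / R)
Compute 4 / R = 4 / 89.7 = 0.044593
Compute 10 * log10(0.044593) = -13.5073
SPL = 99.3 + (-13.5073) = 85.79

85.79 dB


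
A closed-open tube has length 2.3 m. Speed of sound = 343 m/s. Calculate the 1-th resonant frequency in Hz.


Given values:
  Tube type: closed-open, L = 2.3 m, c = 343 m/s, n = 1
Formula: f_n = (2n - 1) * c / (4 * L)
Compute 2n - 1 = 2*1 - 1 = 1
Compute 4 * L = 4 * 2.3 = 9.2
f = 1 * 343 / 9.2
f = 37.28

37.28 Hz


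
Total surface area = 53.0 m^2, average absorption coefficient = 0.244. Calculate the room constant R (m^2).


Given values:
  S = 53.0 m^2, alpha = 0.244
Formula: R = S * alpha / (1 - alpha)
Numerator: 53.0 * 0.244 = 12.932
Denominator: 1 - 0.244 = 0.756
R = 12.932 / 0.756 = 17.11

17.11 m^2


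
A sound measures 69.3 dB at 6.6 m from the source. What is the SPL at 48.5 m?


Given values:
  SPL1 = 69.3 dB, r1 = 6.6 m, r2 = 48.5 m
Formula: SPL2 = SPL1 - 20 * log10(r2 / r1)
Compute ratio: r2 / r1 = 48.5 / 6.6 = 7.3485
Compute log10: log10(7.3485) = 0.866199
Compute drop: 20 * 0.866199 = 17.324
SPL2 = 69.3 - 17.324 = 51.98

51.98 dB


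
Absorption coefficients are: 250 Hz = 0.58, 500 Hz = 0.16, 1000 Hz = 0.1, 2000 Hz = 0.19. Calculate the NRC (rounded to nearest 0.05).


Given values:
  a_250 = 0.58, a_500 = 0.16
  a_1000 = 0.1, a_2000 = 0.19
Formula: NRC = (a250 + a500 + a1000 + a2000) / 4
Sum = 0.58 + 0.16 + 0.1 + 0.19 = 1.03
NRC = 1.03 / 4 = 0.2575
Rounded to nearest 0.05: 0.25

0.25


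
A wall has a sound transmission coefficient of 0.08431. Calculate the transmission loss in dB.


Given values:
  tau = 0.08431
Formula: TL = 10 * log10(1 / tau)
Compute 1 / tau = 1 / 0.08431 = 11.861
Compute log10(11.861) = 1.074121
TL = 10 * 1.074121 = 10.74

10.74 dB


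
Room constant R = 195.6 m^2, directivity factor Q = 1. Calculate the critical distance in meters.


Given values:
  R = 195.6 m^2, Q = 1
Formula: d_c = 0.141 * sqrt(Q * R)
Compute Q * R = 1 * 195.6 = 195.6
Compute sqrt(195.6) = 13.9857
d_c = 0.141 * 13.9857 = 1.972

1.972 m


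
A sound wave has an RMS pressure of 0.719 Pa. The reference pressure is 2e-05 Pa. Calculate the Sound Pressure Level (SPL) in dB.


Given values:
  p = 0.719 Pa
  p_ref = 2e-05 Pa
Formula: SPL = 20 * log10(p / p_ref)
Compute ratio: p / p_ref = 0.719 / 2e-05 = 35950
Compute log10: log10(35950) = 4.555699
Multiply: SPL = 20 * 4.555699 = 91.11

91.11 dB


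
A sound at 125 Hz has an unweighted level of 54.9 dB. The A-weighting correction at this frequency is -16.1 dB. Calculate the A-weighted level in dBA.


Given values:
  SPL = 54.9 dB
  A-weighting at 125 Hz = -16.1 dB
Formula: L_A = SPL + A_weight
L_A = 54.9 + (-16.1)
L_A = 38.8

38.8 dBA


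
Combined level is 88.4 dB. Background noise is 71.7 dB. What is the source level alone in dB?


Given values:
  L_total = 88.4 dB, L_bg = 71.7 dB
Formula: L_source = 10 * log10(10^(L_total/10) - 10^(L_bg/10))
Convert to linear:
  10^(88.4/10) = 691830970.9189
  10^(71.7/10) = 14791083.8817
Difference: 691830970.9189 - 14791083.8817 = 677039887.0372
L_source = 10 * log10(677039887.0372) = 88.31

88.31 dB


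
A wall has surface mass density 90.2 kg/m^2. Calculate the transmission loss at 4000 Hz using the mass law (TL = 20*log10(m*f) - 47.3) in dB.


Given values:
  m = 90.2 kg/m^2, f = 4000 Hz
Formula: TL = 20 * log10(m * f) - 47.3
Compute m * f = 90.2 * 4000 = 360800.0
Compute log10(360800.0) = 5.557267
Compute 20 * 5.557267 = 111.1453
TL = 111.1453 - 47.3 = 63.85

63.85 dB


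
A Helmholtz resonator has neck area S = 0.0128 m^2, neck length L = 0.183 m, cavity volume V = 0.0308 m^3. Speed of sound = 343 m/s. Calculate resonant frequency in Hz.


Given values:
  S = 0.0128 m^2, L = 0.183 m, V = 0.0308 m^3, c = 343 m/s
Formula: f = (c / (2*pi)) * sqrt(S / (V * L))
Compute V * L = 0.0308 * 0.183 = 0.0056364
Compute S / (V * L) = 0.0128 / 0.0056364 = 2.271
Compute sqrt(2.271) = 1.506984
Compute c / (2*pi) = 343 / 6.283185 = 54.590148
f = 54.590148 * 1.506984 = 82.27

82.27 Hz


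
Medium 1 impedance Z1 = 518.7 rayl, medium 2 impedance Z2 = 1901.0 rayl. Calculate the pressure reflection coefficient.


Given values:
  Z1 = 518.7 rayl, Z2 = 1901.0 rayl
Formula: R = (Z2 - Z1) / (Z2 + Z1)
Numerator: Z2 - Z1 = 1901.0 - 518.7 = 1382.3
Denominator: Z2 + Z1 = 1901.0 + 518.7 = 2419.7
R = 1382.3 / 2419.7 = 0.5713

0.5713


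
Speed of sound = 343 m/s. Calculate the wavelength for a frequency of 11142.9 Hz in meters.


Given values:
  c = 343 m/s, f = 11142.9 Hz
Formula: lambda = c / f
lambda = 343 / 11142.9
lambda = 0.0308

0.0308 m


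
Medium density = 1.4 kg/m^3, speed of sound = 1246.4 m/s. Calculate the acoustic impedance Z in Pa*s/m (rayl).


Given values:
  rho = 1.4 kg/m^3
  c = 1246.4 m/s
Formula: Z = rho * c
Z = 1.4 * 1246.4
Z = 1744.96

1744.96 rayl


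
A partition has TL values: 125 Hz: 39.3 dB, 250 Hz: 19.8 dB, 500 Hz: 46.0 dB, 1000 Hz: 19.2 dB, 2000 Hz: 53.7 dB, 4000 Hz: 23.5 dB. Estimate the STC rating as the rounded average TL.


Given TL values at each frequency:
  125 Hz: 39.3 dB
  250 Hz: 19.8 dB
  500 Hz: 46.0 dB
  1000 Hz: 19.2 dB
  2000 Hz: 53.7 dB
  4000 Hz: 23.5 dB
Formula: STC ~ round(average of TL values)
Sum = 39.3 + 19.8 + 46.0 + 19.2 + 53.7 + 23.5 = 201.5
Average = 201.5 / 6 = 33.58
Rounded: 34

34


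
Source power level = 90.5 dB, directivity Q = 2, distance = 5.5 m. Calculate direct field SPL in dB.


Given values:
  Lw = 90.5 dB, Q = 2, r = 5.5 m
Formula: SPL = Lw + 10 * log10(Q / (4 * pi * r^2))
Compute 4 * pi * r^2 = 4 * pi * 5.5^2 = 380.1327
Compute Q / denom = 2 / 380.1327 = 0.00526132
Compute 10 * log10(0.00526132) = -22.7891
SPL = 90.5 + (-22.7891) = 67.71

67.71 dB


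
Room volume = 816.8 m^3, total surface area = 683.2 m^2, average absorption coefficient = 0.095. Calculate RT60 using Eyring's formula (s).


Given values:
  V = 816.8 m^3, S = 683.2 m^2, alpha = 0.095
Formula: RT60 = 0.161 * V / (-S * ln(1 - alpha))
Compute ln(1 - 0.095) = ln(0.905) = -0.09982
Denominator: -683.2 * -0.09982 = 68.197
Numerator: 0.161 * 816.8 = 131.5048
RT60 = 131.5048 / 68.197 = 1.928

1.928 s


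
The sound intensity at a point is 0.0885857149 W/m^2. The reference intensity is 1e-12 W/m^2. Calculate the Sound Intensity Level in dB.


Given values:
  I = 0.0885857149 W/m^2
  I_ref = 1e-12 W/m^2
Formula: SIL = 10 * log10(I / I_ref)
Compute ratio: I / I_ref = 88585714900
Compute log10: log10(88585714900) = 10.947364
Multiply: SIL = 10 * 10.947364 = 109.47

109.47 dB


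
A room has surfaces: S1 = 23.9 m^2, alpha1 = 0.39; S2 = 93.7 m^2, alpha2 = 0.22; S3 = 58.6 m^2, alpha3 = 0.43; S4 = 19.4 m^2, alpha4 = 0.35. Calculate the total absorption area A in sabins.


Given surfaces:
  Surface 1: 23.9 * 0.39 = 9.321
  Surface 2: 93.7 * 0.22 = 20.614
  Surface 3: 58.6 * 0.43 = 25.198
  Surface 4: 19.4 * 0.35 = 6.79
Formula: A = sum(Si * alpha_i)
A = 9.321 + 20.614 + 25.198 + 6.79
A = 61.92

61.92 sabins


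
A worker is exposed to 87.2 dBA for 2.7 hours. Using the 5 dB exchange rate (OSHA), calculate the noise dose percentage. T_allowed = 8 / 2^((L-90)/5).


Given values:
  L = 87.2 dBA, T = 2.7 hours
Formula: T_allowed = 8 / 2^((L - 90) / 5)
Compute exponent: (87.2 - 90) / 5 = -0.56
Compute 2^(-0.56) = 0.678302
T_allowed = 8 / 0.678302 = 11.794157 hours
Dose = (T / T_allowed) * 100
Dose = (2.7 / 11.794157) * 100 = 22.89

22.89 %


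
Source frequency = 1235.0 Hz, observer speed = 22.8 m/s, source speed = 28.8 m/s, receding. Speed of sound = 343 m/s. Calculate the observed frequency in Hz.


Given values:
  f_s = 1235.0 Hz, v_o = 22.8 m/s, v_s = 28.8 m/s
  Direction: receding
Formula: f_o = f_s * (c - v_o) / (c + v_s)
Numerator: c - v_o = 343 - 22.8 = 320.2
Denominator: c + v_s = 343 + 28.8 = 371.8
f_o = 1235.0 * 320.2 / 371.8 = 1063.6

1063.6 Hz


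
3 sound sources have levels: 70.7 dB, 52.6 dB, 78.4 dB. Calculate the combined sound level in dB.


Formula: L_total = 10 * log10( sum(10^(Li/10)) )
  Source 1: 10^(70.7/10) = 11748975.5494
  Source 2: 10^(52.6/10) = 181970.0859
  Source 3: 10^(78.4/10) = 69183097.0919
Sum of linear values = 81114042.7272
L_total = 10 * log10(81114042.7272) = 79.09

79.09 dB


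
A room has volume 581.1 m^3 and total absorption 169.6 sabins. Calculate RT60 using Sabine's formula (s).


Given values:
  V = 581.1 m^3
  A = 169.6 sabins
Formula: RT60 = 0.161 * V / A
Numerator: 0.161 * 581.1 = 93.5571
RT60 = 93.5571 / 169.6 = 0.552

0.552 s


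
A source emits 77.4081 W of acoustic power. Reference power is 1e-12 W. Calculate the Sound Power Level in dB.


Given values:
  W = 77.4081 W
  W_ref = 1e-12 W
Formula: SWL = 10 * log10(W / W_ref)
Compute ratio: W / W_ref = 77408100000000
Compute log10: log10(77408100000000) = 13.888786
Multiply: SWL = 10 * 13.888786 = 138.89

138.89 dB


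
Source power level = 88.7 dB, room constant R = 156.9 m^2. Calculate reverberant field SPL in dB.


Given values:
  Lw = 88.7 dB, R = 156.9 m^2
Formula: SPL = Lw + 10 * log10(4 / R)
Compute 4 / R = 4 / 156.9 = 0.025494
Compute 10 * log10(0.025494) = -15.9356
SPL = 88.7 + (-15.9356) = 72.76

72.76 dB


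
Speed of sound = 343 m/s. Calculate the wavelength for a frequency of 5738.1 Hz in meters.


Given values:
  c = 343 m/s, f = 5738.1 Hz
Formula: lambda = c / f
lambda = 343 / 5738.1
lambda = 0.0598

0.0598 m


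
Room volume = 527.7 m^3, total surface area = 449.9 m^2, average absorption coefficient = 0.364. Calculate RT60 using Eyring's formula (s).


Given values:
  V = 527.7 m^3, S = 449.9 m^2, alpha = 0.364
Formula: RT60 = 0.161 * V / (-S * ln(1 - alpha))
Compute ln(1 - 0.364) = ln(0.636) = -0.452557
Denominator: -449.9 * -0.452557 = 203.6054
Numerator: 0.161 * 527.7 = 84.9597
RT60 = 84.9597 / 203.6054 = 0.417

0.417 s


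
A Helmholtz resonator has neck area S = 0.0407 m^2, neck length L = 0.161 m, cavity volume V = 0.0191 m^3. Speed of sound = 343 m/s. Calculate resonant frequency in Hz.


Given values:
  S = 0.0407 m^2, L = 0.161 m, V = 0.0191 m^3, c = 343 m/s
Formula: f = (c / (2*pi)) * sqrt(S / (V * L))
Compute V * L = 0.0191 * 0.161 = 0.0030751
Compute S / (V * L) = 0.0407 / 0.0030751 = 13.2353
Compute sqrt(13.2353) = 3.638035
Compute c / (2*pi) = 343 / 6.283185 = 54.590148
f = 54.590148 * 3.638035 = 198.6

198.6 Hz


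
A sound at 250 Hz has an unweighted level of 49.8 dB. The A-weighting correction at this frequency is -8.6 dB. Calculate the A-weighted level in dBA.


Given values:
  SPL = 49.8 dB
  A-weighting at 250 Hz = -8.6 dB
Formula: L_A = SPL + A_weight
L_A = 49.8 + (-8.6)
L_A = 41.2

41.2 dBA


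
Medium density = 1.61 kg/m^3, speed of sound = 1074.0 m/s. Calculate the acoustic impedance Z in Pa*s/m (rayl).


Given values:
  rho = 1.61 kg/m^3
  c = 1074.0 m/s
Formula: Z = rho * c
Z = 1.61 * 1074.0
Z = 1729.14

1729.14 rayl


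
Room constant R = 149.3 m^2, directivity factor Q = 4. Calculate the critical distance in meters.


Given values:
  R = 149.3 m^2, Q = 4
Formula: d_c = 0.141 * sqrt(Q * R)
Compute Q * R = 4 * 149.3 = 597.2
Compute sqrt(597.2) = 24.4377
d_c = 0.141 * 24.4377 = 3.446

3.446 m


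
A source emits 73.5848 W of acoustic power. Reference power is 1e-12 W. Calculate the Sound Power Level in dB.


Given values:
  W = 73.5848 W
  W_ref = 1e-12 W
Formula: SWL = 10 * log10(W / W_ref)
Compute ratio: W / W_ref = 73584800000000
Compute log10: log10(73584800000000) = 13.866788
Multiply: SWL = 10 * 13.866788 = 138.67

138.67 dB


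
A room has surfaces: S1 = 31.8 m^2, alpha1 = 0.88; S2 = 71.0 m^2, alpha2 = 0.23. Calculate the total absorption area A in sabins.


Given surfaces:
  Surface 1: 31.8 * 0.88 = 27.984
  Surface 2: 71.0 * 0.23 = 16.33
Formula: A = sum(Si * alpha_i)
A = 27.984 + 16.33
A = 44.31

44.31 sabins


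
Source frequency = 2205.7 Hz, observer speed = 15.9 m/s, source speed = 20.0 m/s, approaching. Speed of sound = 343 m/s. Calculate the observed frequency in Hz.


Given values:
  f_s = 2205.7 Hz, v_o = 15.9 m/s, v_s = 20.0 m/s
  Direction: approaching
Formula: f_o = f_s * (c + v_o) / (c - v_s)
Numerator: c + v_o = 343 + 15.9 = 358.9
Denominator: c - v_s = 343 - 20.0 = 323.0
f_o = 2205.7 * 358.9 / 323.0 = 2450.85

2450.85 Hz


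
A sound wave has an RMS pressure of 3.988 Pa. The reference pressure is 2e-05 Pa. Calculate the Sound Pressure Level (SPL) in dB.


Given values:
  p = 3.988 Pa
  p_ref = 2e-05 Pa
Formula: SPL = 20 * log10(p / p_ref)
Compute ratio: p / p_ref = 3.988 / 2e-05 = 199400
Compute log10: log10(199400) = 5.299725
Multiply: SPL = 20 * 5.299725 = 105.99

105.99 dB


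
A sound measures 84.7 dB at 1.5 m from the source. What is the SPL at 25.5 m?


Given values:
  SPL1 = 84.7 dB, r1 = 1.5 m, r2 = 25.5 m
Formula: SPL2 = SPL1 - 20 * log10(r2 / r1)
Compute ratio: r2 / r1 = 25.5 / 1.5 = 17.0
Compute log10: log10(17.0) = 1.230449
Compute drop: 20 * 1.230449 = 24.609
SPL2 = 84.7 - 24.609 = 60.09

60.09 dB


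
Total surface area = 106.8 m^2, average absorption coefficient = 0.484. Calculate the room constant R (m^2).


Given values:
  S = 106.8 m^2, alpha = 0.484
Formula: R = S * alpha / (1 - alpha)
Numerator: 106.8 * 0.484 = 51.6912
Denominator: 1 - 0.484 = 0.516
R = 51.6912 / 0.516 = 100.18

100.18 m^2


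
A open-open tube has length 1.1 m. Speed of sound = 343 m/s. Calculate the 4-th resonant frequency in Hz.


Given values:
  Tube type: open-open, L = 1.1 m, c = 343 m/s, n = 4
Formula: f_n = n * c / (2 * L)
Compute 2 * L = 2 * 1.1 = 2.2
f = 4 * 343 / 2.2
f = 623.64

623.64 Hz


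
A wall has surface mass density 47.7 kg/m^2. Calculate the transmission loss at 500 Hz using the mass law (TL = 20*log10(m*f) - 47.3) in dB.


Given values:
  m = 47.7 kg/m^2, f = 500 Hz
Formula: TL = 20 * log10(m * f) - 47.3
Compute m * f = 47.7 * 500 = 23850.0
Compute log10(23850.0) = 4.377488
Compute 20 * 4.377488 = 87.5498
TL = 87.5498 - 47.3 = 40.25

40.25 dB


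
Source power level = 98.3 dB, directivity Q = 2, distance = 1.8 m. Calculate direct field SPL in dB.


Given values:
  Lw = 98.3 dB, Q = 2, r = 1.8 m
Formula: SPL = Lw + 10 * log10(Q / (4 * pi * r^2))
Compute 4 * pi * r^2 = 4 * pi * 1.8^2 = 40.715
Compute Q / denom = 2 / 40.715 = 0.04912195
Compute 10 * log10(0.04912195) = -13.0872
SPL = 98.3 + (-13.0872) = 85.21

85.21 dB


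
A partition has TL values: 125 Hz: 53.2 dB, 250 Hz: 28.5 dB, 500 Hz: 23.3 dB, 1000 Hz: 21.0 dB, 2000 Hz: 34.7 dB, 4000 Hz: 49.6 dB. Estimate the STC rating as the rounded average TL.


Given TL values at each frequency:
  125 Hz: 53.2 dB
  250 Hz: 28.5 dB
  500 Hz: 23.3 dB
  1000 Hz: 21.0 dB
  2000 Hz: 34.7 dB
  4000 Hz: 49.6 dB
Formula: STC ~ round(average of TL values)
Sum = 53.2 + 28.5 + 23.3 + 21.0 + 34.7 + 49.6 = 210.3
Average = 210.3 / 6 = 35.05
Rounded: 35

35


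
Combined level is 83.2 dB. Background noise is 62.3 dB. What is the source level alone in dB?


Given values:
  L_total = 83.2 dB, L_bg = 62.3 dB
Formula: L_source = 10 * log10(10^(L_total/10) - 10^(L_bg/10))
Convert to linear:
  10^(83.2/10) = 208929613.0854
  10^(62.3/10) = 1698243.6525
Difference: 208929613.0854 - 1698243.6525 = 207231369.4329
L_source = 10 * log10(207231369.4329) = 83.16

83.16 dB


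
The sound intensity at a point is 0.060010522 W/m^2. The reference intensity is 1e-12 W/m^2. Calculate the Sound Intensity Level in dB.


Given values:
  I = 0.060010522 W/m^2
  I_ref = 1e-12 W/m^2
Formula: SIL = 10 * log10(I / I_ref)
Compute ratio: I / I_ref = 60010522000
Compute log10: log10(60010522000) = 10.778227
Multiply: SIL = 10 * 10.778227 = 107.78

107.78 dB


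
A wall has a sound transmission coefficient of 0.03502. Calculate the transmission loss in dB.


Given values:
  tau = 0.03502
Formula: TL = 10 * log10(1 / tau)
Compute 1 / tau = 1 / 0.03502 = 28.5551
Compute log10(28.5551) = 1.455684
TL = 10 * 1.455684 = 14.56

14.56 dB


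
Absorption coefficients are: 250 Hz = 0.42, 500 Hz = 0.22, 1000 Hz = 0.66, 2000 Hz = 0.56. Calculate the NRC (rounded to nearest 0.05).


Given values:
  a_250 = 0.42, a_500 = 0.22
  a_1000 = 0.66, a_2000 = 0.56
Formula: NRC = (a250 + a500 + a1000 + a2000) / 4
Sum = 0.42 + 0.22 + 0.66 + 0.56 = 1.86
NRC = 1.86 / 4 = 0.465
Rounded to nearest 0.05: 0.45

0.45


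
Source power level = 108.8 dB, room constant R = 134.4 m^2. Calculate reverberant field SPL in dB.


Given values:
  Lw = 108.8 dB, R = 134.4 m^2
Formula: SPL = Lw + 10 * log10(4 / R)
Compute 4 / R = 4 / 134.4 = 0.029762
Compute 10 * log10(0.029762) = -15.2634
SPL = 108.8 + (-15.2634) = 93.54

93.54 dB


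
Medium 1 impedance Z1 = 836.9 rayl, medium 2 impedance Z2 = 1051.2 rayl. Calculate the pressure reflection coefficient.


Given values:
  Z1 = 836.9 rayl, Z2 = 1051.2 rayl
Formula: R = (Z2 - Z1) / (Z2 + Z1)
Numerator: Z2 - Z1 = 1051.2 - 836.9 = 214.3
Denominator: Z2 + Z1 = 1051.2 + 836.9 = 1888.1
R = 214.3 / 1888.1 = 0.1135

0.1135


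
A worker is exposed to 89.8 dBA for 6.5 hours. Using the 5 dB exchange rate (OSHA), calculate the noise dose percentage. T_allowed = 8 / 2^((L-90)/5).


Given values:
  L = 89.8 dBA, T = 6.5 hours
Formula: T_allowed = 8 / 2^((L - 90) / 5)
Compute exponent: (89.8 - 90) / 5 = -0.04
Compute 2^(-0.04) = 0.972655
T_allowed = 8 / 0.972655 = 8.22491 hours
Dose = (T / T_allowed) * 100
Dose = (6.5 / 8.22491) * 100 = 79.03

79.03 %


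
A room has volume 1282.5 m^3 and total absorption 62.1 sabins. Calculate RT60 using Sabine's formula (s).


Given values:
  V = 1282.5 m^3
  A = 62.1 sabins
Formula: RT60 = 0.161 * V / A
Numerator: 0.161 * 1282.5 = 206.4825
RT60 = 206.4825 / 62.1 = 3.325

3.325 s


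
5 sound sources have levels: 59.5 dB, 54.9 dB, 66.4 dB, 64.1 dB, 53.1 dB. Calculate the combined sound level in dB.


Formula: L_total = 10 * log10( sum(10^(Li/10)) )
  Source 1: 10^(59.5/10) = 891250.9381
  Source 2: 10^(54.9/10) = 309029.5433
  Source 3: 10^(66.4/10) = 4365158.3224
  Source 4: 10^(64.1/10) = 2570395.7828
  Source 5: 10^(53.1/10) = 204173.7945
Sum of linear values = 8340008.3811
L_total = 10 * log10(8340008.3811) = 69.21

69.21 dB


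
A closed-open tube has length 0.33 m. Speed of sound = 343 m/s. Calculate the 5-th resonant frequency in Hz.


Given values:
  Tube type: closed-open, L = 0.33 m, c = 343 m/s, n = 5
Formula: f_n = (2n - 1) * c / (4 * L)
Compute 2n - 1 = 2*5 - 1 = 9
Compute 4 * L = 4 * 0.33 = 1.32
f = 9 * 343 / 1.32
f = 2338.64

2338.64 Hz


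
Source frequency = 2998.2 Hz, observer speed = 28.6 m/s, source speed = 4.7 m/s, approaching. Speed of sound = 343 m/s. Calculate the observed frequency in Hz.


Given values:
  f_s = 2998.2 Hz, v_o = 28.6 m/s, v_s = 4.7 m/s
  Direction: approaching
Formula: f_o = f_s * (c + v_o) / (c - v_s)
Numerator: c + v_o = 343 + 28.6 = 371.6
Denominator: c - v_s = 343 - 4.7 = 338.3
f_o = 2998.2 * 371.6 / 338.3 = 3293.32

3293.32 Hz


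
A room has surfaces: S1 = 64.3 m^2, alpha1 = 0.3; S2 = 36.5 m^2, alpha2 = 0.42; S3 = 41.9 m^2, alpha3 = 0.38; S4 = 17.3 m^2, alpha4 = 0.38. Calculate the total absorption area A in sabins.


Given surfaces:
  Surface 1: 64.3 * 0.3 = 19.29
  Surface 2: 36.5 * 0.42 = 15.33
  Surface 3: 41.9 * 0.38 = 15.922
  Surface 4: 17.3 * 0.38 = 6.574
Formula: A = sum(Si * alpha_i)
A = 19.29 + 15.33 + 15.922 + 6.574
A = 57.12

57.12 sabins


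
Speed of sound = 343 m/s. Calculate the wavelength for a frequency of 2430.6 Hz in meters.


Given values:
  c = 343 m/s, f = 2430.6 Hz
Formula: lambda = c / f
lambda = 343 / 2430.6
lambda = 0.1411

0.1411 m


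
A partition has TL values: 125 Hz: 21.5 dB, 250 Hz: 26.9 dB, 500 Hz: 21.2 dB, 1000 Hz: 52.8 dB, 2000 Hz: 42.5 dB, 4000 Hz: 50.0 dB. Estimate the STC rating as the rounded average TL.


Given TL values at each frequency:
  125 Hz: 21.5 dB
  250 Hz: 26.9 dB
  500 Hz: 21.2 dB
  1000 Hz: 52.8 dB
  2000 Hz: 42.5 dB
  4000 Hz: 50.0 dB
Formula: STC ~ round(average of TL values)
Sum = 21.5 + 26.9 + 21.2 + 52.8 + 42.5 + 50.0 = 214.9
Average = 214.9 / 6 = 35.82
Rounded: 36

36


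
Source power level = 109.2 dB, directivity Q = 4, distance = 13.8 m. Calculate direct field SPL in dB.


Given values:
  Lw = 109.2 dB, Q = 4, r = 13.8 m
Formula: SPL = Lw + 10 * log10(Q / (4 * pi * r^2))
Compute 4 * pi * r^2 = 4 * pi * 13.8^2 = 2393.1396
Compute Q / denom = 4 / 2393.1396 = 0.00167144
Compute 10 * log10(0.00167144) = -27.7691
SPL = 109.2 + (-27.7691) = 81.43

81.43 dB


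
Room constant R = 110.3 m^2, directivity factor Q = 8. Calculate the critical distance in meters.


Given values:
  R = 110.3 m^2, Q = 8
Formula: d_c = 0.141 * sqrt(Q * R)
Compute Q * R = 8 * 110.3 = 882.4
Compute sqrt(882.4) = 29.7052
d_c = 0.141 * 29.7052 = 4.188

4.188 m


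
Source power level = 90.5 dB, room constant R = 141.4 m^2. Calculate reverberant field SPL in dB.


Given values:
  Lw = 90.5 dB, R = 141.4 m^2
Formula: SPL = Lw + 10 * log10(4 / R)
Compute 4 / R = 4 / 141.4 = 0.028289
Compute 10 * log10(0.028289) = -15.4838
SPL = 90.5 + (-15.4838) = 75.02

75.02 dB


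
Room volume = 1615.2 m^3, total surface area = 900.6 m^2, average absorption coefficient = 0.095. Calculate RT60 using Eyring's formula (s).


Given values:
  V = 1615.2 m^3, S = 900.6 m^2, alpha = 0.095
Formula: RT60 = 0.161 * V / (-S * ln(1 - alpha))
Compute ln(1 - 0.095) = ln(0.905) = -0.09982
Denominator: -900.6 * -0.09982 = 89.8979
Numerator: 0.161 * 1615.2 = 260.0472
RT60 = 260.0472 / 89.8979 = 2.893

2.893 s


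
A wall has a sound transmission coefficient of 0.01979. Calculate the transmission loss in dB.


Given values:
  tau = 0.01979
Formula: TL = 10 * log10(1 / tau)
Compute 1 / tau = 1 / 0.01979 = 50.5306
Compute log10(50.5306) = 1.703554
TL = 10 * 1.703554 = 17.04

17.04 dB


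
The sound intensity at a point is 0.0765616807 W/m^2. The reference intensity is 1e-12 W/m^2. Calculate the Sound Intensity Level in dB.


Given values:
  I = 0.0765616807 W/m^2
  I_ref = 1e-12 W/m^2
Formula: SIL = 10 * log10(I / I_ref)
Compute ratio: I / I_ref = 76561680700
Compute log10: log10(76561680700) = 10.884011
Multiply: SIL = 10 * 10.884011 = 108.84

108.84 dB


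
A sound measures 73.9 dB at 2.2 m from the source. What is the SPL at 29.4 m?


Given values:
  SPL1 = 73.9 dB, r1 = 2.2 m, r2 = 29.4 m
Formula: SPL2 = SPL1 - 20 * log10(r2 / r1)
Compute ratio: r2 / r1 = 29.4 / 2.2 = 13.3636
Compute log10: log10(13.3636) = 1.125923
Compute drop: 20 * 1.125923 = 22.5185
SPL2 = 73.9 - 22.5185 = 51.38

51.38 dB


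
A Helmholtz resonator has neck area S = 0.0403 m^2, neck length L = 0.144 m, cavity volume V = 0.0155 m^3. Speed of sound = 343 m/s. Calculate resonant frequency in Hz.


Given values:
  S = 0.0403 m^2, L = 0.144 m, V = 0.0155 m^3, c = 343 m/s
Formula: f = (c / (2*pi)) * sqrt(S / (V * L))
Compute V * L = 0.0155 * 0.144 = 0.002232
Compute S / (V * L) = 0.0403 / 0.002232 = 18.0556
Compute sqrt(18.0556) = 4.249188
Compute c / (2*pi) = 343 / 6.283185 = 54.590148
f = 54.590148 * 4.249188 = 231.96

231.96 Hz


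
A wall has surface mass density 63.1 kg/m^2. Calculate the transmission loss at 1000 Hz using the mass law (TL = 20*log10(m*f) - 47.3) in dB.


Given values:
  m = 63.1 kg/m^2, f = 1000 Hz
Formula: TL = 20 * log10(m * f) - 47.3
Compute m * f = 63.1 * 1000 = 63100.0
Compute log10(63100.0) = 4.800029
Compute 20 * 4.800029 = 96.0006
TL = 96.0006 - 47.3 = 48.7

48.7 dB


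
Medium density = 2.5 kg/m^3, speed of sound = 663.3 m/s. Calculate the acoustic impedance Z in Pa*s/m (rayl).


Given values:
  rho = 2.5 kg/m^3
  c = 663.3 m/s
Formula: Z = rho * c
Z = 2.5 * 663.3
Z = 1658.25

1658.25 rayl


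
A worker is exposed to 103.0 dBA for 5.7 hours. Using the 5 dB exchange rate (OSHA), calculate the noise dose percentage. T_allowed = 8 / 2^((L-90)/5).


Given values:
  L = 103.0 dBA, T = 5.7 hours
Formula: T_allowed = 8 / 2^((L - 90) / 5)
Compute exponent: (103.0 - 90) / 5 = 2.6
Compute 2^(2.6) = 6.062866
T_allowed = 8 / 6.062866 = 1.319508 hours
Dose = (T / T_allowed) * 100
Dose = (5.7 / 1.319508) * 100 = 431.98

431.98 %


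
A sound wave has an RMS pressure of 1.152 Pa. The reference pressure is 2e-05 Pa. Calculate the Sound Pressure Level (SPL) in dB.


Given values:
  p = 1.152 Pa
  p_ref = 2e-05 Pa
Formula: SPL = 20 * log10(p / p_ref)
Compute ratio: p / p_ref = 1.152 / 2e-05 = 57600
Compute log10: log10(57600) = 4.760422
Multiply: SPL = 20 * 4.760422 = 95.21

95.21 dB


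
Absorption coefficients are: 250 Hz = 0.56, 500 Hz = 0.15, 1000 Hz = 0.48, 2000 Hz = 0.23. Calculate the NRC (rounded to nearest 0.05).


Given values:
  a_250 = 0.56, a_500 = 0.15
  a_1000 = 0.48, a_2000 = 0.23
Formula: NRC = (a250 + a500 + a1000 + a2000) / 4
Sum = 0.56 + 0.15 + 0.48 + 0.23 = 1.42
NRC = 1.42 / 4 = 0.355
Rounded to nearest 0.05: 0.35

0.35


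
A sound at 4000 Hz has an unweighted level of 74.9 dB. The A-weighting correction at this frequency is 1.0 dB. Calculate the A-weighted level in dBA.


Given values:
  SPL = 74.9 dB
  A-weighting at 4000 Hz = 1.0 dB
Formula: L_A = SPL + A_weight
L_A = 74.9 + (1.0)
L_A = 75.9

75.9 dBA


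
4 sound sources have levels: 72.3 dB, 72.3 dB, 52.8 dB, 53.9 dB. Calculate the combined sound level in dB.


Formula: L_total = 10 * log10( sum(10^(Li/10)) )
  Source 1: 10^(72.3/10) = 16982436.5246
  Source 2: 10^(72.3/10) = 16982436.5246
  Source 3: 10^(52.8/10) = 190546.0718
  Source 4: 10^(53.9/10) = 245470.8916
Sum of linear values = 34400890.0126
L_total = 10 * log10(34400890.0126) = 75.37

75.37 dB


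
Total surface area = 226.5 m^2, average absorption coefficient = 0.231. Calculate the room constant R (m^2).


Given values:
  S = 226.5 m^2, alpha = 0.231
Formula: R = S * alpha / (1 - alpha)
Numerator: 226.5 * 0.231 = 52.3215
Denominator: 1 - 0.231 = 0.769
R = 52.3215 / 0.769 = 68.04

68.04 m^2


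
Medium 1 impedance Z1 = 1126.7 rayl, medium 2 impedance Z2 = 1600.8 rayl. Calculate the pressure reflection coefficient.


Given values:
  Z1 = 1126.7 rayl, Z2 = 1600.8 rayl
Formula: R = (Z2 - Z1) / (Z2 + Z1)
Numerator: Z2 - Z1 = 1600.8 - 1126.7 = 474.1
Denominator: Z2 + Z1 = 1600.8 + 1126.7 = 2727.5
R = 474.1 / 2727.5 = 0.1738

0.1738


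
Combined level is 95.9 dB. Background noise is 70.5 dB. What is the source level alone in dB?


Given values:
  L_total = 95.9 dB, L_bg = 70.5 dB
Formula: L_source = 10 * log10(10^(L_total/10) - 10^(L_bg/10))
Convert to linear:
  10^(95.9/10) = 3890451449.9428
  10^(70.5/10) = 11220184.543
Difference: 3890451449.9428 - 11220184.543 = 3879231265.3998
L_source = 10 * log10(3879231265.3998) = 95.89

95.89 dB


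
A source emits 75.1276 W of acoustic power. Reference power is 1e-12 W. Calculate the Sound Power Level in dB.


Given values:
  W = 75.1276 W
  W_ref = 1e-12 W
Formula: SWL = 10 * log10(W / W_ref)
Compute ratio: W / W_ref = 75127600000000
Compute log10: log10(75127600000000) = 13.8758
Multiply: SWL = 10 * 13.8758 = 138.76

138.76 dB


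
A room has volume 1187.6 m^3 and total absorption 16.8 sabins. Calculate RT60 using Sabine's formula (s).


Given values:
  V = 1187.6 m^3
  A = 16.8 sabins
Formula: RT60 = 0.161 * V / A
Numerator: 0.161 * 1187.6 = 191.2036
RT60 = 191.2036 / 16.8 = 11.381

11.381 s


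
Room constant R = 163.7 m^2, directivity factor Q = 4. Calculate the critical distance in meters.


Given values:
  R = 163.7 m^2, Q = 4
Formula: d_c = 0.141 * sqrt(Q * R)
Compute Q * R = 4 * 163.7 = 654.8
Compute sqrt(654.8) = 25.5891
d_c = 0.141 * 25.5891 = 3.608

3.608 m


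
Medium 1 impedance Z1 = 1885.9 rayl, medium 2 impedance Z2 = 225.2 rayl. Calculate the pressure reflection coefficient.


Given values:
  Z1 = 1885.9 rayl, Z2 = 225.2 rayl
Formula: R = (Z2 - Z1) / (Z2 + Z1)
Numerator: Z2 - Z1 = 225.2 - 1885.9 = -1660.7
Denominator: Z2 + Z1 = 225.2 + 1885.9 = 2111.1
R = -1660.7 / 2111.1 = -0.7867

-0.7867


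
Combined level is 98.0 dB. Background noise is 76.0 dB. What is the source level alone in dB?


Given values:
  L_total = 98.0 dB, L_bg = 76.0 dB
Formula: L_source = 10 * log10(10^(L_total/10) - 10^(L_bg/10))
Convert to linear:
  10^(98.0/10) = 6309573444.8019
  10^(76.0/10) = 39810717.0553
Difference: 6309573444.8019 - 39810717.0553 = 6269762727.7466
L_source = 10 * log10(6269762727.7466) = 97.97

97.97 dB


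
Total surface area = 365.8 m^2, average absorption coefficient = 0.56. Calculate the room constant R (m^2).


Given values:
  S = 365.8 m^2, alpha = 0.56
Formula: R = S * alpha / (1 - alpha)
Numerator: 365.8 * 0.56 = 204.848
Denominator: 1 - 0.56 = 0.44
R = 204.848 / 0.44 = 465.56

465.56 m^2


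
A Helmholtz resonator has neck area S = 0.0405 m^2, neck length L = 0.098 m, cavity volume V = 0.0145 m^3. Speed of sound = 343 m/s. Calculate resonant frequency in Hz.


Given values:
  S = 0.0405 m^2, L = 0.098 m, V = 0.0145 m^3, c = 343 m/s
Formula: f = (c / (2*pi)) * sqrt(S / (V * L))
Compute V * L = 0.0145 * 0.098 = 0.001421
Compute S / (V * L) = 0.0405 / 0.001421 = 28.5011
Compute sqrt(28.5011) = 5.338642
Compute c / (2*pi) = 343 / 6.283185 = 54.590148
f = 54.590148 * 5.338642 = 291.44

291.44 Hz


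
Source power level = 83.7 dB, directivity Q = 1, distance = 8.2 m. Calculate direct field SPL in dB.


Given values:
  Lw = 83.7 dB, Q = 1, r = 8.2 m
Formula: SPL = Lw + 10 * log10(Q / (4 * pi * r^2))
Compute 4 * pi * r^2 = 4 * pi * 8.2^2 = 844.9628
Compute Q / denom = 1 / 844.9628 = 0.00118348
Compute 10 * log10(0.00118348) = -29.2684
SPL = 83.7 + (-29.2684) = 54.43

54.43 dB


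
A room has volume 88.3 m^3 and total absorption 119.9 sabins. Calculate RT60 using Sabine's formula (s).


Given values:
  V = 88.3 m^3
  A = 119.9 sabins
Formula: RT60 = 0.161 * V / A
Numerator: 0.161 * 88.3 = 14.2163
RT60 = 14.2163 / 119.9 = 0.119

0.119 s


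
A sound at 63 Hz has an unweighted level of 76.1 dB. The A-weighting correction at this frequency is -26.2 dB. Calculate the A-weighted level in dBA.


Given values:
  SPL = 76.1 dB
  A-weighting at 63 Hz = -26.2 dB
Formula: L_A = SPL + A_weight
L_A = 76.1 + (-26.2)
L_A = 49.9

49.9 dBA


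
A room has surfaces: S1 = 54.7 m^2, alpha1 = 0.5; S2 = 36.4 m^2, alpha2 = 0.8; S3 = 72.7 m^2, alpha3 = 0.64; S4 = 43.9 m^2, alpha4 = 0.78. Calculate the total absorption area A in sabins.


Given surfaces:
  Surface 1: 54.7 * 0.5 = 27.35
  Surface 2: 36.4 * 0.8 = 29.12
  Surface 3: 72.7 * 0.64 = 46.528
  Surface 4: 43.9 * 0.78 = 34.242
Formula: A = sum(Si * alpha_i)
A = 27.35 + 29.12 + 46.528 + 34.242
A = 137.24

137.24 sabins


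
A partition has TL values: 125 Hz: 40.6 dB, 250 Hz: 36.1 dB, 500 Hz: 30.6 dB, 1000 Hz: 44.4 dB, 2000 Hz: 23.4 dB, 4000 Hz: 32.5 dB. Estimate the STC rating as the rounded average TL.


Given TL values at each frequency:
  125 Hz: 40.6 dB
  250 Hz: 36.1 dB
  500 Hz: 30.6 dB
  1000 Hz: 44.4 dB
  2000 Hz: 23.4 dB
  4000 Hz: 32.5 dB
Formula: STC ~ round(average of TL values)
Sum = 40.6 + 36.1 + 30.6 + 44.4 + 23.4 + 32.5 = 207.6
Average = 207.6 / 6 = 34.6
Rounded: 35

35


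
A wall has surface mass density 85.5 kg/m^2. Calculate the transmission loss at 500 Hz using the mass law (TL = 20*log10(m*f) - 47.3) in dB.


Given values:
  m = 85.5 kg/m^2, f = 500 Hz
Formula: TL = 20 * log10(m * f) - 47.3
Compute m * f = 85.5 * 500 = 42750.0
Compute log10(42750.0) = 4.630936
Compute 20 * 4.630936 = 92.6187
TL = 92.6187 - 47.3 = 45.32

45.32 dB


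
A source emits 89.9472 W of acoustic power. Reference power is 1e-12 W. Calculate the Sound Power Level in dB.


Given values:
  W = 89.9472 W
  W_ref = 1e-12 W
Formula: SWL = 10 * log10(W / W_ref)
Compute ratio: W / W_ref = 89947200000000
Compute log10: log10(89947200000000) = 13.953988
Multiply: SWL = 10 * 13.953988 = 139.54

139.54 dB
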